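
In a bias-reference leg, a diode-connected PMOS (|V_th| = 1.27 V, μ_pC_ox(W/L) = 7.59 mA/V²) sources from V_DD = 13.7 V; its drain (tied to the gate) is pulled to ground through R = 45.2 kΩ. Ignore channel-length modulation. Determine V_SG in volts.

V_SG = 1.54 V

With gate tied to drain, V_SG = V_SD ≥ V_SG − |V_th|, so the device is in saturation.
KCL at the drain: ½ k_p (V_SG − |V_th|)² = (V_DD − V_SG)/R.
Let x = V_SG − 1.27. Then 172 x² + x − 12.43 = 0, giving x = 0.266 V (positive root), so V_SG = 1.54 V.
I_D = (V_DD − V_SG)/R = (13.7 − 1.54) / 45.2 = 0.269 mA.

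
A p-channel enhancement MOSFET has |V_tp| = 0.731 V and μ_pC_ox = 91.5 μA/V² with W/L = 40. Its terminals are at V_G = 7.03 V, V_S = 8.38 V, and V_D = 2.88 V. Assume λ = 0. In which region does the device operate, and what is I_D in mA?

V_SG = V_S − V_G = 8.38 − 7.03 = 1.35 V; V_SD = V_S − V_D = 8.38 − 2.88 = 5.5 V.
k_p = μ_pC_ox · (W/L) = 3.66 mA/V².
V_ov = V_SG − |V_tp| = 1.35 − 0.731 = 0.619 V.
Since V_SD = 5.5 V ≥ V_ov = 0.619 V, the device is in saturation.
I_D = ½ k_p V_ov² = 0.5 × 3.66 × 0.619² = 0.701 mA.

Saturation; I_D = 0.701 mA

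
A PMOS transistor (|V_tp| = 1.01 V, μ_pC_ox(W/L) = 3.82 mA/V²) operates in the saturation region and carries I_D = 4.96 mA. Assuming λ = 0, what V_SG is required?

In saturation I_D = ½ k_p (V_SG − |V_tp|)², so V_SG − |V_tp| = √(2 I_D / k_p) = √(2 × 4.96 / 3.82) = 1.61 V.
V_SG = 1.01 + 1.61 = 2.62 V.

V_SG = 2.62 V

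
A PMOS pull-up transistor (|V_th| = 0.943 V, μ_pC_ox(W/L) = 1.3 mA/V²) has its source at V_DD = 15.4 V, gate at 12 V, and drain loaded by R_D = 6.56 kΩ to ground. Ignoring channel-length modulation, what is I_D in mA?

I_D = 2.22 mA

V_SG = V_DD − V_G = 15.4 − 12 = 3.4 V, so V_ov = 3.4 − 0.943 = 2.46 V.
Assume saturation: I_D = ½ k_p V_ov² = 0.5 × 1.3 × 2.46² = 3.92 mA, giving V_SD = V_DD − I_D R_D = 15.4 − 3.92 × 6.56 = -10.3 V.
But -10.3 V < V_ov = 2.46 V, so the device is actually in triode.
In triode I_D = k_p[V_ov V_SD − ½ V_SD²] and I_D = (V_DD − V_SD)/R_D. Equating: 4.26 V_SD² − 21.95 V_SD + 15.4 = 0, giving V_SD = 0.838 V (the root below V_ov).
I_D = (15.4 − 0.838) / 6.56 = 2.22 mA.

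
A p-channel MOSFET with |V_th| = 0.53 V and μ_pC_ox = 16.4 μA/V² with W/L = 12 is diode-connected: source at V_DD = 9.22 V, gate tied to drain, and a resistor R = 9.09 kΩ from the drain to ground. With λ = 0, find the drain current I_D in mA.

I_D = 0.669 mA

With gate tied to drain, V_SG = V_SD ≥ V_SG − |V_th|, so the device is in saturation.
k_p = μ_pC_ox · (W/L) = 0.1968 mA/V².
KCL at the drain: ½ k_p (V_SG − |V_th|)² = (V_DD − V_SG)/R.
Let x = V_SG − 0.53. Then 0.894 x² + x − 8.69 = 0, giving x = 2.61 V (positive root), so V_SG = 3.14 V.
I_D = (V_DD − V_SG)/R = (9.22 − 3.14) / 9.09 = 0.669 mA.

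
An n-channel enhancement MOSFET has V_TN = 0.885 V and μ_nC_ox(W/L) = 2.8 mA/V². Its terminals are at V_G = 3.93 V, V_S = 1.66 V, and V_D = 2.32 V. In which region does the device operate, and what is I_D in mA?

Triode; I_D = 1.95 mA

V_GS = V_G − V_S = 3.93 − 1.66 = 2.27 V; V_DS = V_D − V_S = 2.32 − 1.66 = 0.66 V.
V_ov = V_GS − V_TN = 2.27 − 0.885 = 1.39 V.
Since V_DS = 0.66 V < V_ov = 1.39 V, the device is in the triode region.
I_D = k_n [V_ov · V_DS − ½ V_DS²] = 2.8 × [1.39 × 0.66 − 0.5 × 0.66²] = 1.95 mA.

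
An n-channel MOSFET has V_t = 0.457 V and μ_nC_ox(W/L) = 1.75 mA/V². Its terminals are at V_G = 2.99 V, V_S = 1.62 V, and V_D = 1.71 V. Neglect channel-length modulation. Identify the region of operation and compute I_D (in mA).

V_GS = V_G − V_S = 2.99 − 1.62 = 1.37 V; V_DS = V_D − V_S = 1.71 − 1.62 = 0.09 V.
V_ov = V_GS − V_t = 1.37 − 0.457 = 0.913 V.
Since V_DS = 0.09 V < V_ov = 0.913 V, the device is in the triode region.
I_D = k_n [V_ov · V_DS − ½ V_DS²] = 1.75 × [0.913 × 0.09 − 0.5 × 0.09²] = 0.137 mA.

Triode; I_D = 0.137 mA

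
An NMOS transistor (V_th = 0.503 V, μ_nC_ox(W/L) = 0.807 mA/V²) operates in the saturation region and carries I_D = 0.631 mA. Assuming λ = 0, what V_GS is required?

V_GS = 1.75 V

In saturation I_D = ½ k_n (V_GS − V_th)², so V_GS − V_th = √(2 I_D / k_n) = √(2 × 0.631 / 0.807) = 1.25 V.
V_GS = 0.503 + 1.25 = 1.75 V.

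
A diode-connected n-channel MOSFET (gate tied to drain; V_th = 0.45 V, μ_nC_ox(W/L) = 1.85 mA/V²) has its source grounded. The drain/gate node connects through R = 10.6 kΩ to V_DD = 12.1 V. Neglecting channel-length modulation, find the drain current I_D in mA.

With gate tied to drain, V_GS = V_DS ≥ V_GS − V_th, so the device is in saturation.
KCL at the drain: ½ k_n (V_GS − V_th)² = (V_DD − V_GS)/R.
Let x = V_GS − 0.45. Then 9.8 x² + x − 11.65 = 0, giving x = 1.04 V (positive root), so V_GS = 1.49 V.
I_D = (V_DD − V_GS)/R = (12.1 − 1.49) / 10.6 = 1 mA.

I_D = 1.00 mA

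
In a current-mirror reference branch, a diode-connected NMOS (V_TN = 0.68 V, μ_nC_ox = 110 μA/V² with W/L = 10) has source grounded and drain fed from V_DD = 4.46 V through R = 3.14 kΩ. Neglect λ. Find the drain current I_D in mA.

I_D = 0.816 mA

With gate tied to drain, V_GS = V_DS ≥ V_GS − V_TN, so the device is in saturation.
k_n = μ_nC_ox · (W/L) = 1.1 mA/V².
KCL at the drain: ½ k_n (V_GS − V_TN)² = (V_DD − V_GS)/R.
Let x = V_GS − 0.68. Then 1.73 x² + x − 3.78 = 0, giving x = 1.22 V (positive root), so V_GS = 1.9 V.
I_D = (V_DD − V_GS)/R = (4.46 − 1.9) / 3.14 = 0.816 mA.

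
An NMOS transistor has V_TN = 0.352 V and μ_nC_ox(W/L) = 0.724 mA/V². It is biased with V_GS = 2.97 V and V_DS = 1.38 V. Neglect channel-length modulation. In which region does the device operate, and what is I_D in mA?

V_ov = V_GS − V_TN = 2.97 − 0.352 = 2.62 V.
Since V_DS = 1.38 V < V_ov = 2.62 V, the device is in the triode region.
I_D = k_n [V_ov · V_DS − ½ V_DS²] = 0.724 × [2.62 × 1.38 − 0.5 × 1.38²] = 1.93 mA.

Triode; I_D = 1.93 mA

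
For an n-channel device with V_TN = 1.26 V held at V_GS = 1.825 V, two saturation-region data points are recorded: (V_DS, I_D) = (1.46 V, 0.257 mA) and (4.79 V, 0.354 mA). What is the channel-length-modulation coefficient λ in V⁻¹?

λ = 0.136 V⁻¹

With V_GS fixed, I_D ∝ (1 + λ V_DS) in saturation, so I_D2/I_D1 = (1 + λ V_DS2)/(1 + λ V_DS1).
0.354/0.257 = 1.377 = (1 + 4.79 λ)/(1 + 1.46 λ).
Solving: λ (I_D1 V_DS2 − I_D2 V_DS1) = I_D2 − I_D1, so λ = (0.354 − 0.257) / (0.257 × 4.79 − 0.354 × 1.46) = 0.097 / 0.714 = 0.136 V⁻¹.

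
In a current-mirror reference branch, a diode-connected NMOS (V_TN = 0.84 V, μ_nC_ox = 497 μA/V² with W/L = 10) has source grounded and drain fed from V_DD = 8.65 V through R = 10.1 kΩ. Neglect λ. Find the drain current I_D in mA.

I_D = 0.720 mA

With gate tied to drain, V_GS = V_DS ≥ V_GS − V_TN, so the device is in saturation.
k_n = μ_nC_ox · (W/L) = 4.97 mA/V².
KCL at the drain: ½ k_n (V_GS − V_TN)² = (V_DD − V_GS)/R.
Let x = V_GS − 0.84. Then 25.1 x² + x − 7.81 = 0, giving x = 0.538 V (positive root), so V_GS = 1.38 V.
I_D = (V_DD − V_GS)/R = (8.65 − 1.38) / 10.1 = 0.72 mA.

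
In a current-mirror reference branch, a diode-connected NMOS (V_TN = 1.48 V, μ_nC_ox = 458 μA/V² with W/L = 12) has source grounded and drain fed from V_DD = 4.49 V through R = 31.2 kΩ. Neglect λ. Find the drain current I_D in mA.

With gate tied to drain, V_GS = V_DS ≥ V_GS − V_TN, so the device is in saturation.
k_n = μ_nC_ox · (W/L) = 5.496 mA/V².
KCL at the drain: ½ k_n (V_GS − V_TN)² = (V_DD − V_GS)/R.
Let x = V_GS − 1.48. Then 85.7 x² + x − 3.01 = 0, giving x = 0.182 V (positive root), so V_GS = 1.66 V.
I_D = (V_DD − V_GS)/R = (4.49 − 1.66) / 31.2 = 0.0907 mA.

I_D = 0.0907 mA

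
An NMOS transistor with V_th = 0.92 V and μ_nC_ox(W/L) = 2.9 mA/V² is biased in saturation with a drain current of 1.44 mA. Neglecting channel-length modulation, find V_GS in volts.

V_GS = 1.92 V

In saturation I_D = ½ k_n (V_GS − V_th)², so V_GS − V_th = √(2 I_D / k_n) = √(2 × 1.44 / 2.9) = 0.997 V.
V_GS = 0.92 + 0.997 = 1.92 V.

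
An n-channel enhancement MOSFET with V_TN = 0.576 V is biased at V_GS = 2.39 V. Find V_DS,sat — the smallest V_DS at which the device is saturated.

The boundary between triode and saturation is V_DS = V_GS − V_TN = V_ov.
V_ov = 2.39 − 0.576 = 1.81 V.

V_DS,sat = 1.81 V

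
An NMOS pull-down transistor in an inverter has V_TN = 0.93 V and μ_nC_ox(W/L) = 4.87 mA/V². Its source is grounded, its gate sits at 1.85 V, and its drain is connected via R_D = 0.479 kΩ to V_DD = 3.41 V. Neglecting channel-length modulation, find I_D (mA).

I_D = 2.06 mA

V_GS = V_G = 1.85 V, so V_ov = 1.85 − 0.93 = 0.92 V.
Assume saturation: I_D = ½ k_n V_ov² = 0.5 × 4.87 × 0.92² = 2.06 mA, giving V_DS = V_DD − I_D R_D = 3.41 − 2.06 × 0.479 = 2.42 V.
V_DS = 2.42 V ≥ V_ov = 0.92 V, confirming saturation.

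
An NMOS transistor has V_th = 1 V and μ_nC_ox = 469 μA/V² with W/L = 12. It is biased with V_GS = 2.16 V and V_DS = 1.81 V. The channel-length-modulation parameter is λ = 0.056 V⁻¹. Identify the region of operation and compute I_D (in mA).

Saturation; I_D = 4.17 mA

k_n = μ_nC_ox · (W/L) = 5.628 mA/V².
V_ov = V_GS − V_th = 2.16 − 1 = 1.16 V.
Since V_DS = 1.81 V ≥ V_ov = 1.16 V, the device is in saturation.
I_D = ½ k_n V_ov² (1 + λ V_DS) = 0.5 × 5.628 × 1.16² × (1 + 0.056 × 1.81) = 4.17 mA.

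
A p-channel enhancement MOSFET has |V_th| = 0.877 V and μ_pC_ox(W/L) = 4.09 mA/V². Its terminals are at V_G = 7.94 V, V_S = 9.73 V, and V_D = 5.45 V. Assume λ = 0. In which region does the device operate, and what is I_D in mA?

Saturation; I_D = 1.70 mA

V_SG = V_S − V_G = 9.73 − 7.94 = 1.79 V; V_SD = V_S − V_D = 9.73 − 5.45 = 4.28 V.
V_ov = V_SG − |V_th| = 1.79 − 0.877 = 0.913 V.
Since V_SD = 4.28 V ≥ V_ov = 0.913 V, the device is in saturation.
I_D = ½ k_p V_ov² = 0.5 × 4.09 × 0.913² = 1.7 mA.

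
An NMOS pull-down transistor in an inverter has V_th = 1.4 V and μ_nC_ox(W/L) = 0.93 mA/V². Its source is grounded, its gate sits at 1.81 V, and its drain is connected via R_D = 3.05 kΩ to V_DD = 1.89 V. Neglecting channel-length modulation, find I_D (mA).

V_GS = V_G = 1.81 V, so V_ov = 1.81 − 1.4 = 0.41 V.
Assume saturation: I_D = ½ k_n V_ov² = 0.5 × 0.93 × 0.41² = 0.0782 mA, giving V_DS = V_DD − I_D R_D = 1.89 − 0.0782 × 3.05 = 1.65 V.
V_DS = 1.65 V ≥ V_ov = 0.41 V, confirming saturation.

I_D = 0.0782 mA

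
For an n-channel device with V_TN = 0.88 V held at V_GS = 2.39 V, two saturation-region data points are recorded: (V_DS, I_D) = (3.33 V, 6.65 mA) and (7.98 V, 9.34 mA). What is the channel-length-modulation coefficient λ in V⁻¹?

With V_GS fixed, I_D ∝ (1 + λ V_DS) in saturation, so I_D2/I_D1 = (1 + λ V_DS2)/(1 + λ V_DS1).
9.34/6.65 = 1.405 = (1 + 7.98 λ)/(1 + 3.33 λ).
Solving: λ (I_D1 V_DS2 − I_D2 V_DS1) = I_D2 − I_D1, so λ = (9.34 − 6.65) / (6.65 × 7.98 − 9.34 × 3.33) = 2.69 / 22 = 0.122 V⁻¹.

λ = 0.122 V⁻¹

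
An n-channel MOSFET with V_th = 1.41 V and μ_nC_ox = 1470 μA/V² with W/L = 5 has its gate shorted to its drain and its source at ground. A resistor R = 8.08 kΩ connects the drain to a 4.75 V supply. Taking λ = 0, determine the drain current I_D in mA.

With gate tied to drain, V_GS = V_DS ≥ V_GS − V_th, so the device is in saturation.
k_n = μ_nC_ox · (W/L) = 7.35 mA/V².
KCL at the drain: ½ k_n (V_GS − V_th)² = (V_DD − V_GS)/R.
Let x = V_GS − 1.41. Then 29.7 x² + x − 3.34 = 0, giving x = 0.319 V (positive root), so V_GS = 1.73 V.
I_D = (V_DD − V_GS)/R = (4.75 − 1.73) / 8.08 = 0.374 mA.

I_D = 0.374 mA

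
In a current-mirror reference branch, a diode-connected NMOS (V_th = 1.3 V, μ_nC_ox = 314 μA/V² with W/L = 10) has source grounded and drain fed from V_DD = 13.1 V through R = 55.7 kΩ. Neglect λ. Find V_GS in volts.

V_GS = 1.66 V

With gate tied to drain, V_GS = V_DS ≥ V_GS − V_th, so the device is in saturation.
k_n = μ_nC_ox · (W/L) = 3.14 mA/V².
KCL at the drain: ½ k_n (V_GS − V_th)² = (V_DD − V_GS)/R.
Let x = V_GS − 1.3. Then 87.4 x² + x − 11.8 = 0, giving x = 0.362 V (positive root), so V_GS = 1.66 V.
I_D = (V_DD − V_GS)/R = (13.1 − 1.66) / 55.7 = 0.205 mA.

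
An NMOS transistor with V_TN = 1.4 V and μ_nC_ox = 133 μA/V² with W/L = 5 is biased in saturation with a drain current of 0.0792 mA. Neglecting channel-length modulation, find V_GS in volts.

k_n = μ_nC_ox · (W/L) = 0.665 mA/V².
In saturation I_D = ½ k_n (V_GS − V_TN)², so V_GS − V_TN = √(2 I_D / k_n) = √(2 × 0.0792 / 0.665) = 0.488 V.
V_GS = 1.4 + 0.488 = 1.89 V.

V_GS = 1.89 V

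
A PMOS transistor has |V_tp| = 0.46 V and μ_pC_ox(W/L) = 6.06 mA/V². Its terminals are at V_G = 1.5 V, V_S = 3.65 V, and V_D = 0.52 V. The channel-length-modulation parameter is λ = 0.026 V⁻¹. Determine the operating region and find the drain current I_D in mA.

V_SG = V_S − V_G = 3.65 − 1.5 = 2.15 V; V_SD = V_S − V_D = 3.65 − 0.52 = 3.13 V.
V_ov = V_SG − |V_tp| = 2.15 − 0.46 = 1.69 V.
Since V_SD = 3.13 V ≥ V_ov = 1.69 V, the device is in saturation.
I_D = ½ k_p V_ov² (1 + λ V_SD) = 0.5 × 6.06 × 1.69² × (1 + 0.026 × 3.13) = 9.36 mA.

Saturation; I_D = 9.36 mA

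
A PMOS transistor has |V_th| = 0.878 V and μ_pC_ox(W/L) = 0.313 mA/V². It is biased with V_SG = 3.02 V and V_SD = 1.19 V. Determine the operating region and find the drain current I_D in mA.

V_ov = V_SG − |V_th| = 3.02 − 0.878 = 2.14 V.
Since V_SD = 1.19 V < V_ov = 2.14 V, the device is in the triode region.
I_D = k_p [V_ov · V_SD − ½ V_SD²] = 0.313 × [2.14 × 1.19 − 0.5 × 1.19²] = 0.576 mA.

Triode; I_D = 0.576 mA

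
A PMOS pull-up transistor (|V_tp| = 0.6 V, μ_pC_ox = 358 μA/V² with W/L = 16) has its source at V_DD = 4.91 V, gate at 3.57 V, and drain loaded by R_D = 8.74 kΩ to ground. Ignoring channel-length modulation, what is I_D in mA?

I_D = 0.545 mA

V_SG = V_DD − V_G = 4.91 − 3.57 = 1.34 V, so V_ov = 1.34 − 0.6 = 0.74 V.
k_p = μ_pC_ox · (W/L) = 5.728 mA/V².
Assume saturation: I_D = ½ k_p V_ov² = 0.5 × 5.728 × 0.74² = 1.57 mA, giving V_SD = V_DD − I_D R_D = 4.91 − 1.57 × 8.74 = -8.8 V.
But -8.8 V < V_ov = 0.74 V, so the device is actually in triode.
In triode I_D = k_p[V_ov V_SD − ½ V_SD²] and I_D = (V_DD − V_SD)/R_D. Equating: 25 V_SD² − 38.05 V_SD + 4.91 = 0, giving V_SD = 0.142 V (the root below V_ov).
I_D = (4.91 − 0.142) / 8.74 = 0.545 mA.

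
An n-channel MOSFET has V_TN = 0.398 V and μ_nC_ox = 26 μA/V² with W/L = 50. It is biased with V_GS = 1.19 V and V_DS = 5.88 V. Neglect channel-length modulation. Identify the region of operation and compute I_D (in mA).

k_n = μ_nC_ox · (W/L) = 1.3 mA/V².
V_ov = V_GS − V_TN = 1.19 − 0.398 = 0.792 V.
Since V_DS = 5.88 V ≥ V_ov = 0.792 V, the device is in saturation.
I_D = ½ k_n V_ov² = 0.5 × 1.3 × 0.792² = 0.408 mA.

Saturation; I_D = 0.408 mA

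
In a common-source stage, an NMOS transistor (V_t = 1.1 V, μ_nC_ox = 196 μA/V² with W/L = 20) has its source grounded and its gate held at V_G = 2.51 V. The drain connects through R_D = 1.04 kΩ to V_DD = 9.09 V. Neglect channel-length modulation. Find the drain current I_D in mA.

I_D = 3.90 mA

V_GS = V_G = 2.51 V, so V_ov = 2.51 − 1.1 = 1.41 V.
k_n = μ_nC_ox · (W/L) = 3.92 mA/V².
Assume saturation: I_D = ½ k_n V_ov² = 0.5 × 3.92 × 1.41² = 3.9 mA, giving V_DS = V_DD − I_D R_D = 9.09 − 3.9 × 1.04 = 5.04 V.
V_DS = 5.04 V ≥ V_ov = 1.41 V, confirming saturation.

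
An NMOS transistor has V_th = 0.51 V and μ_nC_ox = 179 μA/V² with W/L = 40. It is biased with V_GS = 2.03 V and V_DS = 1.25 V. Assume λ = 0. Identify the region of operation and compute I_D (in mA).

k_n = μ_nC_ox · (W/L) = 7.16 mA/V².
V_ov = V_GS − V_th = 2.03 − 0.51 = 1.52 V.
Since V_DS = 1.25 V < V_ov = 1.52 V, the device is in the triode region.
I_D = k_n [V_ov · V_DS − ½ V_DS²] = 7.16 × [1.52 × 1.25 − 0.5 × 1.25²] = 8.01 mA.

Triode; I_D = 8.01 mA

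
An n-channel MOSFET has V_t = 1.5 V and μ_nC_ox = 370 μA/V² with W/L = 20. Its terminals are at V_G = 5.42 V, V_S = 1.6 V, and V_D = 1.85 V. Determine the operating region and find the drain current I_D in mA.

V_GS = V_G − V_S = 5.42 − 1.6 = 3.82 V; V_DS = V_D − V_S = 1.85 − 1.6 = 0.25 V.
k_n = μ_nC_ox · (W/L) = 7.4 mA/V².
V_ov = V_GS − V_t = 3.82 − 1.5 = 2.32 V.
Since V_DS = 0.25 V < V_ov = 2.32 V, the device is in the triode region.
I_D = k_n [V_ov · V_DS − ½ V_DS²] = 7.4 × [2.32 × 0.25 − 0.5 × 0.25²] = 4.06 mA.

Triode; I_D = 4.06 mA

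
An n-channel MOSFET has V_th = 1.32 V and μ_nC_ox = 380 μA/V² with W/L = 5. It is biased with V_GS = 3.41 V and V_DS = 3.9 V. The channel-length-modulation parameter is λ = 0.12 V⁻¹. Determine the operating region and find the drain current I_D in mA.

Saturation; I_D = 6.09 mA

k_n = μ_nC_ox · (W/L) = 1.9 mA/V².
V_ov = V_GS − V_th = 3.41 − 1.32 = 2.09 V.
Since V_DS = 3.9 V ≥ V_ov = 2.09 V, the device is in saturation.
I_D = ½ k_n V_ov² (1 + λ V_DS) = 0.5 × 1.9 × 2.09² × (1 + 0.12 × 3.9) = 6.09 mA.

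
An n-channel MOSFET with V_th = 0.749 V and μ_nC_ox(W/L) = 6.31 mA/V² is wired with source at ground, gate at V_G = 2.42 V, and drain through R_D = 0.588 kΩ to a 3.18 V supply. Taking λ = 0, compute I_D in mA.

V_GS = V_G = 2.42 V, so V_ov = 2.42 − 0.749 = 1.67 V.
Assume saturation: I_D = ½ k_n V_ov² = 0.5 × 6.31 × 1.67² = 8.81 mA, giving V_DS = V_DD − I_D R_D = 3.18 − 8.81 × 0.588 = -2 V.
But -2 V < V_ov = 1.67 V, so the device is actually in triode.
In triode I_D = k_n[V_ov V_DS − ½ V_DS²] and I_D = (V_DD − V_DS)/R_D. Equating: 1.86 V_DS² − 7.2 V_DS + 3.18 = 0, giving V_DS = 0.508 V (the root below V_ov).
I_D = (3.18 − 0.508) / 0.588 = 4.54 mA.

I_D = 4.54 mA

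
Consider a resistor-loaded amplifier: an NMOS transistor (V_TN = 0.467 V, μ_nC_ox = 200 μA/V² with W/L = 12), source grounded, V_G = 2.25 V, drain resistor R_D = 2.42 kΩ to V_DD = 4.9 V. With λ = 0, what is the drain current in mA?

V_GS = V_G = 2.25 V, so V_ov = 2.25 − 0.467 = 1.78 V.
k_n = μ_nC_ox · (W/L) = 2.4 mA/V².
Assume saturation: I_D = ½ k_n V_ov² = 0.5 × 2.4 × 1.78² = 3.81 mA, giving V_DS = V_DD − I_D R_D = 4.9 − 3.81 × 2.42 = -4.33 V.
But -4.33 V < V_ov = 1.78 V, so the device is actually in triode.
In triode I_D = k_n[V_ov V_DS − ½ V_DS²] and I_D = (V_DD − V_DS)/R_D. Equating: 2.9 V_DS² − 11.36 V_DS + 4.9 = 0, giving V_DS = 0.494 V (the root below V_ov).
I_D = (4.9 − 0.494) / 2.42 = 1.82 mA.

I_D = 1.82 mA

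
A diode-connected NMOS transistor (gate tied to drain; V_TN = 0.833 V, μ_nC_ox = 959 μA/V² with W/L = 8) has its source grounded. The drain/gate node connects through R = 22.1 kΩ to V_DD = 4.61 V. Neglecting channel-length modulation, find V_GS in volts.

V_GS = 1.04 V

With gate tied to drain, V_GS = V_DS ≥ V_GS − V_TN, so the device is in saturation.
k_n = μ_nC_ox · (W/L) = 7.672 mA/V².
KCL at the drain: ½ k_n (V_GS − V_TN)² = (V_DD − V_GS)/R.
Let x = V_GS − 0.833. Then 84.8 x² + x − 3.777 = 0, giving x = 0.205 V (positive root), so V_GS = 1.04 V.
I_D = (V_DD − V_GS)/R = (4.61 − 1.04) / 22.1 = 0.162 mA.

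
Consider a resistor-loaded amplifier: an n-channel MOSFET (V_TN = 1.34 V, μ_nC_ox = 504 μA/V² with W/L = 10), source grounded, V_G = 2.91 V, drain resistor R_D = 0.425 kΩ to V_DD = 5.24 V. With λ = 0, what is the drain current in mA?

V_GS = V_G = 2.91 V, so V_ov = 2.91 − 1.34 = 1.57 V.
k_n = μ_nC_ox · (W/L) = 5.04 mA/V².
Assume saturation: I_D = ½ k_n V_ov² = 0.5 × 5.04 × 1.57² = 6.21 mA, giving V_DS = V_DD − I_D R_D = 5.24 − 6.21 × 0.425 = 2.6 V.
V_DS = 2.6 V ≥ V_ov = 1.57 V, confirming saturation.

I_D = 6.21 mA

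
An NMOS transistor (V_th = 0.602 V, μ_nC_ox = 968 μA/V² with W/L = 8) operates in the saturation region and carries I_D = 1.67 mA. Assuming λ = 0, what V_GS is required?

k_n = μ_nC_ox · (W/L) = 7.744 mA/V².
In saturation I_D = ½ k_n (V_GS − V_th)², so V_GS − V_th = √(2 I_D / k_n) = √(2 × 1.67 / 7.744) = 0.657 V.
V_GS = 0.602 + 0.657 = 1.26 V.

V_GS = 1.26 V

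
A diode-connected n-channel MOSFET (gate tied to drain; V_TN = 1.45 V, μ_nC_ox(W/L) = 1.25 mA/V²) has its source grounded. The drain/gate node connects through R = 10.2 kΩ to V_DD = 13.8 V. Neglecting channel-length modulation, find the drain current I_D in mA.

I_D = 1.08 mA

With gate tied to drain, V_GS = V_DS ≥ V_GS − V_TN, so the device is in saturation.
KCL at the drain: ½ k_n (V_GS − V_TN)² = (V_DD − V_GS)/R.
Let x = V_GS − 1.45. Then 6.38 x² + x − 12.35 = 0, giving x = 1.32 V (positive root), so V_GS = 2.77 V.
I_D = (V_DD − V_GS)/R = (13.8 − 2.77) / 10.2 = 1.08 mA.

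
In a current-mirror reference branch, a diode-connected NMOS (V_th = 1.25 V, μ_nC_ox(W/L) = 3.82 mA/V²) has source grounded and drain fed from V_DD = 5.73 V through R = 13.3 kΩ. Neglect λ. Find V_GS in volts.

With gate tied to drain, V_GS = V_DS ≥ V_GS − V_th, so the device is in saturation.
KCL at the drain: ½ k_n (V_GS − V_th)² = (V_DD − V_GS)/R.
Let x = V_GS − 1.25. Then 25.4 x² + x − 4.48 = 0, giving x = 0.401 V (positive root), so V_GS = 1.65 V.
I_D = (V_DD − V_GS)/R = (5.73 − 1.65) / 13.3 = 0.307 mA.

V_GS = 1.65 V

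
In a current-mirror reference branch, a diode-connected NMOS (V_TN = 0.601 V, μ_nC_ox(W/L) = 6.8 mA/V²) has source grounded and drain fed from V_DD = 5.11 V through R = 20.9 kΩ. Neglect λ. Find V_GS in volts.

V_GS = 0.846 V

With gate tied to drain, V_GS = V_DS ≥ V_GS − V_TN, so the device is in saturation.
KCL at the drain: ½ k_n (V_GS − V_TN)² = (V_DD − V_GS)/R.
Let x = V_GS − 0.601. Then 71.1 x² + x − 4.509 = 0, giving x = 0.245 V (positive root), so V_GS = 0.846 V.
I_D = (V_DD − V_GS)/R = (5.11 − 0.846) / 20.9 = 0.204 mA.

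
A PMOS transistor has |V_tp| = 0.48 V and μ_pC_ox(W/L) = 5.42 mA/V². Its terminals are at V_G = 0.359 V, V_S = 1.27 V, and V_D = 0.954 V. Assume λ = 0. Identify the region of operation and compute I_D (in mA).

V_SG = V_S − V_G = 1.27 − 0.359 = 0.911 V; V_SD = V_S − V_D = 1.27 − 0.954 = 0.316 V.
V_ov = V_SG − |V_tp| = 0.911 − 0.48 = 0.431 V.
Since V_SD = 0.316 V < V_ov = 0.431 V, the device is in the triode region.
I_D = k_p [V_ov · V_SD − ½ V_SD²] = 5.42 × [0.431 × 0.316 − 0.5 × 0.316²] = 0.468 mA.

Triode; I_D = 0.468 mA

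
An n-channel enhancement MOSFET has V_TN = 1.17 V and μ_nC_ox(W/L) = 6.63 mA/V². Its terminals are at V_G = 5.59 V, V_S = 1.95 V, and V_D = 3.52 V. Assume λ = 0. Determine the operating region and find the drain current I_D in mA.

V_GS = V_G − V_S = 5.59 − 1.95 = 3.64 V; V_DS = V_D − V_S = 3.52 − 1.95 = 1.57 V.
V_ov = V_GS − V_TN = 3.64 − 1.17 = 2.47 V.
Since V_DS = 1.57 V < V_ov = 2.47 V, the device is in the triode region.
I_D = k_n [V_ov · V_DS − ½ V_DS²] = 6.63 × [2.47 × 1.57 − 0.5 × 1.57²] = 17.5 mA.

Triode; I_D = 17.5 mA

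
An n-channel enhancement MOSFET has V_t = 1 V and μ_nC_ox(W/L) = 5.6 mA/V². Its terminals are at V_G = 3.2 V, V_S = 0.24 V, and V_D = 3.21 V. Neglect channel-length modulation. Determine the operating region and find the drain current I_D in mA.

V_GS = V_G − V_S = 3.2 − 0.24 = 2.96 V; V_DS = V_D − V_S = 3.21 − 0.24 = 2.97 V.
V_ov = V_GS − V_t = 2.96 − 1 = 1.96 V.
Since V_DS = 2.97 V ≥ V_ov = 1.96 V, the device is in saturation.
I_D = ½ k_n V_ov² = 0.5 × 5.6 × 1.96² = 10.8 mA.

Saturation; I_D = 10.8 mA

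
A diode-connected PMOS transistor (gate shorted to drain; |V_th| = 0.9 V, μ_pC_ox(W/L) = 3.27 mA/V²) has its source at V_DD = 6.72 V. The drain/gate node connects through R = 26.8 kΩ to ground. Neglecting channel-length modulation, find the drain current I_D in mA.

With gate tied to drain, V_SG = V_SD ≥ V_SG − |V_th|, so the device is in saturation.
KCL at the drain: ½ k_p (V_SG − |V_th|)² = (V_DD − V_SG)/R.
Let x = V_SG − 0.9. Then 43.8 x² + x − 5.82 = 0, giving x = 0.353 V (positive root), so V_SG = 1.25 V.
I_D = (V_DD − V_SG)/R = (6.72 − 1.25) / 26.8 = 0.204 mA.

I_D = 0.204 mA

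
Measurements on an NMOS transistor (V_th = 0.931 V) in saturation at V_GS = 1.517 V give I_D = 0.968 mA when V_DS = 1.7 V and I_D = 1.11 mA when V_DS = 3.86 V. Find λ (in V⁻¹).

λ = 0.0768 V⁻¹

With V_GS fixed, I_D ∝ (1 + λ V_DS) in saturation, so I_D2/I_D1 = (1 + λ V_DS2)/(1 + λ V_DS1).
1.11/0.968 = 1.147 = (1 + 3.86 λ)/(1 + 1.7 λ).
Solving: λ (I_D1 V_DS2 − I_D2 V_DS1) = I_D2 − I_D1, so λ = (1.11 − 0.968) / (0.968 × 3.86 − 1.11 × 1.7) = 0.142 / 1.85 = 0.0768 V⁻¹.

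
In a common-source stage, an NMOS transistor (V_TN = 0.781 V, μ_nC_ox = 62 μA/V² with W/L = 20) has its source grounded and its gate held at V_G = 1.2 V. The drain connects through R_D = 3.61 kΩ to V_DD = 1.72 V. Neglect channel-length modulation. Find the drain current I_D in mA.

V_GS = V_G = 1.2 V, so V_ov = 1.2 − 0.781 = 0.419 V.
k_n = μ_nC_ox · (W/L) = 1.24 mA/V².
Assume saturation: I_D = ½ k_n V_ov² = 0.5 × 1.24 × 0.419² = 0.109 mA, giving V_DS = V_DD − I_D R_D = 1.72 − 0.109 × 3.61 = 1.33 V.
V_DS = 1.33 V ≥ V_ov = 0.419 V, confirming saturation.

I_D = 0.109 mA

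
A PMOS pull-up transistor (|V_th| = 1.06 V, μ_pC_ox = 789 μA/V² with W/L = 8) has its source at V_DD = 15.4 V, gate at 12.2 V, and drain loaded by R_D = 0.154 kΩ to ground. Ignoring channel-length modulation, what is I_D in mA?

I_D = 14.5 mA

V_SG = V_DD − V_G = 15.4 − 12.2 = 3.2 V, so V_ov = 3.2 − 1.06 = 2.14 V.
k_p = μ_pC_ox · (W/L) = 6.312 mA/V².
Assume saturation: I_D = ½ k_p V_ov² = 0.5 × 6.312 × 2.14² = 14.5 mA, giving V_SD = V_DD − I_D R_D = 15.4 − 14.5 × 0.154 = 13.2 V.
V_SD = 13.2 V ≥ V_ov = 2.14 V, confirming saturation.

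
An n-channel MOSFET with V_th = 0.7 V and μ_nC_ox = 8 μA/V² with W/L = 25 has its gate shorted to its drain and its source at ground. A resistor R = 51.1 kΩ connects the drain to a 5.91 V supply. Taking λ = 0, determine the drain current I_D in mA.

I_D = 0.0840 mA

With gate tied to drain, V_GS = V_DS ≥ V_GS − V_th, so the device is in saturation.
k_n = μ_nC_ox · (W/L) = 0.2 mA/V².
KCL at the drain: ½ k_n (V_GS − V_th)² = (V_DD − V_GS)/R.
Let x = V_GS − 0.7. Then 5.11 x² + x − 5.21 = 0, giving x = 0.917 V (positive root), so V_GS = 1.62 V.
I_D = (V_DD − V_GS)/R = (5.91 − 1.62) / 51.1 = 0.084 mA.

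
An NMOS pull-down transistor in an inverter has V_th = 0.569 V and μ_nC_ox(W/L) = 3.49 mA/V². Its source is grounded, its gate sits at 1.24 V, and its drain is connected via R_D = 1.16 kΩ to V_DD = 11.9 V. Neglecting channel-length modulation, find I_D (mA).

V_GS = V_G = 1.24 V, so V_ov = 1.24 − 0.569 = 0.671 V.
Assume saturation: I_D = ½ k_n V_ov² = 0.5 × 3.49 × 0.671² = 0.786 mA, giving V_DS = V_DD − I_D R_D = 11.9 − 0.786 × 1.16 = 11 V.
V_DS = 11 V ≥ V_ov = 0.671 V, confirming saturation.

I_D = 0.786 mA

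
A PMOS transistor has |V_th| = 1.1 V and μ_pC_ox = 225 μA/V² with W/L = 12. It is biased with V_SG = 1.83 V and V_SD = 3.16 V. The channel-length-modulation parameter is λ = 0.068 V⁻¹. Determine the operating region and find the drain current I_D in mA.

Saturation; I_D = 0.874 mA

k_p = μ_pC_ox · (W/L) = 2.7 mA/V².
V_ov = V_SG − |V_th| = 1.83 − 1.1 = 0.73 V.
Since V_SD = 3.16 V ≥ V_ov = 0.73 V, the device is in saturation.
I_D = ½ k_p V_ov² (1 + λ V_SD) = 0.5 × 2.7 × 0.73² × (1 + 0.068 × 3.16) = 0.874 mA.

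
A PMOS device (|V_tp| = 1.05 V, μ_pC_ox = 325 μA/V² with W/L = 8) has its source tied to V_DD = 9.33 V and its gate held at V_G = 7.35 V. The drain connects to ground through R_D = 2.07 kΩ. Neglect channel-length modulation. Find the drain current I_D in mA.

I_D = 1.12 mA

V_SG = V_DD − V_G = 9.33 − 7.35 = 1.98 V, so V_ov = 1.98 − 1.05 = 0.93 V.
k_p = μ_pC_ox · (W/L) = 2.6 mA/V².
Assume saturation: I_D = ½ k_p V_ov² = 0.5 × 2.6 × 0.93² = 1.12 mA, giving V_SD = V_DD − I_D R_D = 9.33 − 1.12 × 2.07 = 7 V.
V_SD = 7 V ≥ V_ov = 0.93 V, confirming saturation.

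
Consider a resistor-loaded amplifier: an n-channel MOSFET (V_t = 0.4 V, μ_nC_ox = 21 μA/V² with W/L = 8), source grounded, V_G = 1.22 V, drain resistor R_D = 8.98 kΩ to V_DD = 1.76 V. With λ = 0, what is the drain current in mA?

V_GS = V_G = 1.22 V, so V_ov = 1.22 − 0.4 = 0.82 V.
k_n = μ_nC_ox · (W/L) = 0.168 mA/V².
Assume saturation: I_D = ½ k_n V_ov² = 0.5 × 0.168 × 0.82² = 0.0565 mA, giving V_DS = V_DD − I_D R_D = 1.76 − 0.0565 × 8.98 = 1.25 V.
V_DS = 1.25 V ≥ V_ov = 0.82 V, confirming saturation.

I_D = 0.0565 mA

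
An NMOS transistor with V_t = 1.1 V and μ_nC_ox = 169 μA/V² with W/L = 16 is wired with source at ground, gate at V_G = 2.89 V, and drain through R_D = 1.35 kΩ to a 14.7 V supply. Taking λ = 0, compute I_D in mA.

I_D = 4.33 mA

V_GS = V_G = 2.89 V, so V_ov = 2.89 − 1.1 = 1.79 V.
k_n = μ_nC_ox · (W/L) = 2.704 mA/V².
Assume saturation: I_D = ½ k_n V_ov² = 0.5 × 2.704 × 1.79² = 4.33 mA, giving V_DS = V_DD − I_D R_D = 14.7 − 4.33 × 1.35 = 8.85 V.
V_DS = 8.85 V ≥ V_ov = 1.79 V, confirming saturation.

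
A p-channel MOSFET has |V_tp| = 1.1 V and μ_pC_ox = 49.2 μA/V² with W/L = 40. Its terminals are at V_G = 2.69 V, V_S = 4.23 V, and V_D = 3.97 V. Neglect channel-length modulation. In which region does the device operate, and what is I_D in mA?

Triode; I_D = 0.159 mA

V_SG = V_S − V_G = 4.23 − 2.69 = 1.54 V; V_SD = V_S − V_D = 4.23 − 3.97 = 0.26 V.
k_p = μ_pC_ox · (W/L) = 1.968 mA/V².
V_ov = V_SG − |V_tp| = 1.54 − 1.1 = 0.44 V.
Since V_SD = 0.26 V < V_ov = 0.44 V, the device is in the triode region.
I_D = k_p [V_ov · V_SD − ½ V_SD²] = 1.968 × [0.44 × 0.26 − 0.5 × 0.26²] = 0.159 mA.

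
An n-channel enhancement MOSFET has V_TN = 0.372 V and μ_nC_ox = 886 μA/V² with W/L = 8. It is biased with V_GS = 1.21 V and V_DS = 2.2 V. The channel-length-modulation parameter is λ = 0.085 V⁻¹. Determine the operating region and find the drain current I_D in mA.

k_n = μ_nC_ox · (W/L) = 7.088 mA/V².
V_ov = V_GS − V_TN = 1.21 − 0.372 = 0.838 V.
Since V_DS = 2.2 V ≥ V_ov = 0.838 V, the device is in saturation.
I_D = ½ k_n V_ov² (1 + λ V_DS) = 0.5 × 7.088 × 0.838² × (1 + 0.085 × 2.2) = 2.95 mA.

Saturation; I_D = 2.95 mA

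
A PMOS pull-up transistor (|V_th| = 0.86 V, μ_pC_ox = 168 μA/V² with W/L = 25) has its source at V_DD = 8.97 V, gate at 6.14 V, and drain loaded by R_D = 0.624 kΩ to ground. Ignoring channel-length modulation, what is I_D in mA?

I_D = 8.15 mA

V_SG = V_DD − V_G = 8.97 − 6.14 = 2.83 V, so V_ov = 2.83 − 0.86 = 1.97 V.
k_p = μ_pC_ox · (W/L) = 4.2 mA/V².
Assume saturation: I_D = ½ k_p V_ov² = 0.5 × 4.2 × 1.97² = 8.15 mA, giving V_SD = V_DD − I_D R_D = 8.97 − 8.15 × 0.624 = 3.88 V.
V_SD = 3.88 V ≥ V_ov = 1.97 V, confirming saturation.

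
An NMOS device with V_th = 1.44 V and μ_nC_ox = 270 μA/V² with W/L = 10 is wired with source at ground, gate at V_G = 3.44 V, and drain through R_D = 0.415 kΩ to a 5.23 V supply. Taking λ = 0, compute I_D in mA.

I_D = 5.40 mA

V_GS = V_G = 3.44 V, so V_ov = 3.44 − 1.44 = 2 V.
k_n = μ_nC_ox · (W/L) = 2.7 mA/V².
Assume saturation: I_D = ½ k_n V_ov² = 0.5 × 2.7 × 2² = 5.4 mA, giving V_DS = V_DD − I_D R_D = 5.23 − 5.4 × 0.415 = 2.99 V.
V_DS = 2.99 V ≥ V_ov = 2 V, confirming saturation.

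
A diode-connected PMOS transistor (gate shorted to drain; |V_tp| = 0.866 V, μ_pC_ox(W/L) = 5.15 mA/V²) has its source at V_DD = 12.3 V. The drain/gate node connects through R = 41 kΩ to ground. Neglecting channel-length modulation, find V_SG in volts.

V_SG = 1.19 V

With gate tied to drain, V_SG = V_SD ≥ V_SG − |V_tp|, so the device is in saturation.
KCL at the drain: ½ k_p (V_SG − |V_tp|)² = (V_DD − V_SG)/R.
Let x = V_SG − 0.866. Then 106 x² + x − 11.43 = 0, giving x = 0.324 V (positive root), so V_SG = 1.19 V.
I_D = (V_DD − V_SG)/R = (12.3 − 1.19) / 41 = 0.271 mA.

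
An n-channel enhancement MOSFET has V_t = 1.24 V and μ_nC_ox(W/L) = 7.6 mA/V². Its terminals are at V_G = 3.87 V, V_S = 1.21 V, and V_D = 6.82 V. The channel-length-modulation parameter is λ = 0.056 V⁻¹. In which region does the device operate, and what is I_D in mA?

V_GS = V_G − V_S = 3.87 − 1.21 = 2.66 V; V_DS = V_D − V_S = 6.82 − 1.21 = 5.61 V.
V_ov = V_GS − V_t = 2.66 − 1.24 = 1.42 V.
Since V_DS = 5.61 V ≥ V_ov = 1.42 V, the device is in saturation.
I_D = ½ k_n V_ov² (1 + λ V_DS) = 0.5 × 7.6 × 1.42² × (1 + 0.056 × 5.61) = 10.1 mA.

Saturation; I_D = 10.1 mA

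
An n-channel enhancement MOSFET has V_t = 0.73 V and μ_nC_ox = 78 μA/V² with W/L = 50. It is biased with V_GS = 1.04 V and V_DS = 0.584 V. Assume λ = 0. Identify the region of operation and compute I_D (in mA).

k_n = μ_nC_ox · (W/L) = 3.9 mA/V².
V_ov = V_GS − V_t = 1.04 − 0.73 = 0.31 V.
Since V_DS = 0.584 V ≥ V_ov = 0.31 V, the device is in saturation.
I_D = ½ k_n V_ov² = 0.5 × 3.9 × 0.31² = 0.187 mA.

Saturation; I_D = 0.187 mA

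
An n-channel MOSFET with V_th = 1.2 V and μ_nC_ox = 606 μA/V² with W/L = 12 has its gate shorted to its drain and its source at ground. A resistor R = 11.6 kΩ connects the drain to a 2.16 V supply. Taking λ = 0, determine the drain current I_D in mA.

With gate tied to drain, V_GS = V_DS ≥ V_GS − V_th, so the device is in saturation.
k_n = μ_nC_ox · (W/L) = 7.272 mA/V².
KCL at the drain: ½ k_n (V_GS − V_th)² = (V_DD − V_GS)/R.
Let x = V_GS − 1.2. Then 42.2 x² + x − 0.96 = 0, giving x = 0.139 V (positive root), so V_GS = 1.34 V.
I_D = (V_DD − V_GS)/R = (2.16 − 1.34) / 11.6 = 0.0707 mA.

I_D = 0.0707 mA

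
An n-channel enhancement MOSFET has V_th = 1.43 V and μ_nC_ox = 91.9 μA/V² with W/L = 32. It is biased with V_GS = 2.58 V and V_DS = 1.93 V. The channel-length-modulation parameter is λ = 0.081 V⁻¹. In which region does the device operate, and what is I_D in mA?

k_n = μ_nC_ox · (W/L) = 2.941 mA/V².
V_ov = V_GS − V_th = 2.58 − 1.43 = 1.15 V.
Since V_DS = 1.93 V ≥ V_ov = 1.15 V, the device is in saturation.
I_D = ½ k_n V_ov² (1 + λ V_DS) = 0.5 × 2.941 × 1.15² × (1 + 0.081 × 1.93) = 2.25 mA.

Saturation; I_D = 2.25 mA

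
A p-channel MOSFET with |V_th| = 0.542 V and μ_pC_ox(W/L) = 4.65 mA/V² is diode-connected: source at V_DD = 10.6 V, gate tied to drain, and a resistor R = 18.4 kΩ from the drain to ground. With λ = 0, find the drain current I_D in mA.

With gate tied to drain, V_SG = V_SD ≥ V_SG − |V_th|, so the device is in saturation.
KCL at the drain: ½ k_p (V_SG − |V_th|)² = (V_DD − V_SG)/R.
Let x = V_SG − 0.542. Then 42.8 x² + x − 10.06 = 0, giving x = 0.473 V (positive root), so V_SG = 1.02 V.
I_D = (V_DD − V_SG)/R = (10.6 − 1.02) / 18.4 = 0.521 mA.

I_D = 0.521 mA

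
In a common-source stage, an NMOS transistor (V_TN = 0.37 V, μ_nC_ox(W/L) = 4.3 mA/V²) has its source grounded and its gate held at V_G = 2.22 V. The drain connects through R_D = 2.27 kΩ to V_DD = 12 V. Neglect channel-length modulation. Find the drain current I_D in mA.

I_D = 4.94 mA

V_GS = V_G = 2.22 V, so V_ov = 2.22 − 0.37 = 1.85 V.
Assume saturation: I_D = ½ k_n V_ov² = 0.5 × 4.3 × 1.85² = 7.36 mA, giving V_DS = V_DD − I_D R_D = 12 − 7.36 × 2.27 = -4.7 V.
But -4.7 V < V_ov = 1.85 V, so the device is actually in triode.
In triode I_D = k_n[V_ov V_DS − ½ V_DS²] and I_D = (V_DD − V_DS)/R_D. Equating: 4.88 V_DS² − 19.06 V_DS + 12 = 0, giving V_DS = 0.789 V (the root below V_ov).
I_D = (12 − 0.789) / 2.27 = 4.94 mA.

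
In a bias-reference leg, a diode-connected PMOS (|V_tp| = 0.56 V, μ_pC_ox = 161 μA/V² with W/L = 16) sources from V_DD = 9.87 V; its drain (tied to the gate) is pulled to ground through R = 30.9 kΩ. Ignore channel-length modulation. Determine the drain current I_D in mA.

With gate tied to drain, V_SG = V_SD ≥ V_SG − |V_tp|, so the device is in saturation.
k_p = μ_pC_ox · (W/L) = 2.576 mA/V².
KCL at the drain: ½ k_p (V_SG − |V_tp|)² = (V_DD − V_SG)/R.
Let x = V_SG − 0.56. Then 39.8 x² + x − 9.31 = 0, giving x = 0.471 V (positive root), so V_SG = 1.03 V.
I_D = (V_DD − V_SG)/R = (9.87 − 1.03) / 30.9 = 0.286 mA.

I_D = 0.286 mA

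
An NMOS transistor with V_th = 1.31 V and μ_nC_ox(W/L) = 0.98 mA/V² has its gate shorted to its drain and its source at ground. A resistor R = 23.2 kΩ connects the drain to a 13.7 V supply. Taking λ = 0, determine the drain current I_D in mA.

With gate tied to drain, V_GS = V_DS ≥ V_GS − V_th, so the device is in saturation.
KCL at the drain: ½ k_n (V_GS − V_th)² = (V_DD − V_GS)/R.
Let x = V_GS − 1.31. Then 11.4 x² + x − 12.39 = 0, giving x = 1 V (positive root), so V_GS = 2.31 V.
I_D = (V_DD − V_GS)/R = (13.7 − 2.31) / 23.2 = 0.491 mA.

I_D = 0.491 mA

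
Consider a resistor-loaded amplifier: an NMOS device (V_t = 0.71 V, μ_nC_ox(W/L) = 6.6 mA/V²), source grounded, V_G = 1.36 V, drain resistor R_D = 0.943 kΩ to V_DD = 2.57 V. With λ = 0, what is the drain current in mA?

I_D = 1.39 mA

V_GS = V_G = 1.36 V, so V_ov = 1.36 − 0.71 = 0.65 V.
Assume saturation: I_D = ½ k_n V_ov² = 0.5 × 6.6 × 0.65² = 1.39 mA, giving V_DS = V_DD − I_D R_D = 2.57 − 1.39 × 0.943 = 1.26 V.
V_DS = 1.26 V ≥ V_ov = 0.65 V, confirming saturation.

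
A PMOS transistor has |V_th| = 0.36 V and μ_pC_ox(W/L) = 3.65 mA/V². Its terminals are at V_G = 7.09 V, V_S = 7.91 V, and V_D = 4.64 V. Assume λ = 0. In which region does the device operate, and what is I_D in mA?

Saturation; I_D = 0.386 mA

V_SG = V_S − V_G = 7.91 − 7.09 = 0.82 V; V_SD = V_S − V_D = 7.91 − 4.64 = 3.27 V.
V_ov = V_SG − |V_th| = 0.82 − 0.36 = 0.46 V.
Since V_SD = 3.27 V ≥ V_ov = 0.46 V, the device is in saturation.
I_D = ½ k_p V_ov² = 0.5 × 3.65 × 0.46² = 0.386 mA.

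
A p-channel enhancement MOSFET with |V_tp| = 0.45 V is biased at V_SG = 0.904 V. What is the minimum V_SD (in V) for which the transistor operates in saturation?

V_SD,sat = 0.454 V

The boundary between triode and saturation is V_SD = V_SG − |V_tp| = V_ov.
V_ov = 0.904 − 0.45 = 0.454 V.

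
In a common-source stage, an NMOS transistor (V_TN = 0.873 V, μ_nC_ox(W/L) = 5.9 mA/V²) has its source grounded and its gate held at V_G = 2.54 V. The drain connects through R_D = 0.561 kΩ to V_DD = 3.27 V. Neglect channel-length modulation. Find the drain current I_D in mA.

V_GS = V_G = 2.54 V, so V_ov = 2.54 − 0.873 = 1.67 V.
Assume saturation: I_D = ½ k_n V_ov² = 0.5 × 5.9 × 1.67² = 8.2 mA, giving V_DS = V_DD − I_D R_D = 3.27 − 8.2 × 0.561 = -1.33 V.
But -1.33 V < V_ov = 1.67 V, so the device is actually in triode.
In triode I_D = k_n[V_ov V_DS − ½ V_DS²] and I_D = (V_DD − V_DS)/R_D. Equating: 1.65 V_DS² − 6.518 V_DS + 3.27 = 0, giving V_DS = 0.59 V (the root below V_ov).
I_D = (3.27 − 0.59) / 0.561 = 4.78 mA.

I_D = 4.78 mA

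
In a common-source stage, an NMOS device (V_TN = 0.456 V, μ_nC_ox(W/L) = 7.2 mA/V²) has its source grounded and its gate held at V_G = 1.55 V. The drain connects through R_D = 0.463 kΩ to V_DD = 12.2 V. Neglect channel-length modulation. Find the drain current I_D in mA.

I_D = 4.31 mA

V_GS = V_G = 1.55 V, so V_ov = 1.55 − 0.456 = 1.09 V.
Assume saturation: I_D = ½ k_n V_ov² = 0.5 × 7.2 × 1.09² = 4.31 mA, giving V_DS = V_DD − I_D R_D = 12.2 − 4.31 × 0.463 = 10.2 V.
V_DS = 10.2 V ≥ V_ov = 1.09 V, confirming saturation.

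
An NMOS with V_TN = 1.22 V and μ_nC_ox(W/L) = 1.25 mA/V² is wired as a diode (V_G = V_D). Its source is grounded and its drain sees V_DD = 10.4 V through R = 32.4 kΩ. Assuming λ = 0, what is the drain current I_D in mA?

I_D = 0.263 mA

With gate tied to drain, V_GS = V_DS ≥ V_GS − V_TN, so the device is in saturation.
KCL at the drain: ½ k_n (V_GS − V_TN)² = (V_DD − V_GS)/R.
Let x = V_GS − 1.22. Then 20.2 x² + x − 9.18 = 0, giving x = 0.649 V (positive root), so V_GS = 1.87 V.
I_D = (V_DD − V_GS)/R = (10.4 − 1.87) / 32.4 = 0.263 mA.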